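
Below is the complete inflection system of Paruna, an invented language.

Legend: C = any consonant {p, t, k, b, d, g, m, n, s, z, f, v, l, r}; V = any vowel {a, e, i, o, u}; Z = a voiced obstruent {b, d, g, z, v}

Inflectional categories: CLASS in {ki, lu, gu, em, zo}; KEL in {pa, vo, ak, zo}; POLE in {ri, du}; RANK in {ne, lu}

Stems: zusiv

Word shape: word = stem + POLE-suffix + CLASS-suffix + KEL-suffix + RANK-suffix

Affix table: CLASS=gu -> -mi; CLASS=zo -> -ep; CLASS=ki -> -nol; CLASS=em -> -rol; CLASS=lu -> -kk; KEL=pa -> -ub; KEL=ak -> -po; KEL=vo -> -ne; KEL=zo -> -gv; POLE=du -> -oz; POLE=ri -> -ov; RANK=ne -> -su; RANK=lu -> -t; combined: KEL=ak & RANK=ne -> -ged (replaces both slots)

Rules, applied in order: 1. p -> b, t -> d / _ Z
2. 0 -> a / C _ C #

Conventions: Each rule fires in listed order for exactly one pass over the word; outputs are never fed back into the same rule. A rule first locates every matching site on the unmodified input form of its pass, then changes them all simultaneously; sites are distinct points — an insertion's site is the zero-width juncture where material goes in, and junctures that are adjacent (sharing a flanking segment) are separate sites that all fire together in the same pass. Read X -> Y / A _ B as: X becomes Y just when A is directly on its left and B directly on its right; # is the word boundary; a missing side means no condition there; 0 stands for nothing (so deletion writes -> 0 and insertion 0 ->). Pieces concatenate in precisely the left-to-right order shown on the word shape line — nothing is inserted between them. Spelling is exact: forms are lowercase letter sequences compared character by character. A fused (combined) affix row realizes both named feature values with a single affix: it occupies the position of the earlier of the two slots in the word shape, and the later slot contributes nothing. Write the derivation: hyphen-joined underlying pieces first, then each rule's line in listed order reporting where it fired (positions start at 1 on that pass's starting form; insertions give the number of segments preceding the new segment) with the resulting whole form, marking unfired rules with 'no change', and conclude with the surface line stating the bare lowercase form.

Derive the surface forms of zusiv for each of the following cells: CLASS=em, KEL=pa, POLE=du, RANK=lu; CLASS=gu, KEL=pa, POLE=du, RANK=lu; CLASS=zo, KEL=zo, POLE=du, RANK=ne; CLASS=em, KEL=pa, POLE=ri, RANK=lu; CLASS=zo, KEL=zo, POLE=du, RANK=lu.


cell CLASS=em, KEL=pa, POLE=du, RANK=lu:
underlying: zusiv-oz-rol-ub-t
1. p -> b, t -> d / _ Z: no change
2. 0 -> a / C _ C #: inserts after position(s) 12: zusivozrolubat
surface: zusivozrolubat

cell CLASS=gu, KEL=pa, POLE=du, RANK=lu:
underlying: zusiv-oz-mi-ub-t
1. p -> b, t -> d / _ Z: no change
2. 0 -> a / C _ C #: inserts after position(s) 11: zusivozmiubat
surface: zusivozmiubat

cell CLASS=zo, KEL=zo, POLE=du, RANK=ne:
underlying: zusiv-oz-ep-gv-su
1. p -> b, t -> d / _ Z: fires at position(s) 9: zusivozebgvsu
2. 0 -> a / C _ C #: no change
surface: zusivozebgvsu

cell CLASS=em, KEL=pa, POLE=ri, RANK=lu:
underlying: zusiv-ov-rol-ub-t
1. p -> b, t -> d / _ Z: no change
2. 0 -> a / C _ C #: inserts after position(s) 12: zusivovrolubat
surface: zusivovrolubat

cell CLASS=zo, KEL=zo, POLE=du, RANK=lu:
underlying: zusiv-oz-ep-gv-t
1. p -> b, t -> d / _ Z: fires at position(s) 9: zusivozebgvt
2. 0 -> a / C _ C #: inserts after position(s) 11: zusivozebgvat
surface: zusivozebgvat


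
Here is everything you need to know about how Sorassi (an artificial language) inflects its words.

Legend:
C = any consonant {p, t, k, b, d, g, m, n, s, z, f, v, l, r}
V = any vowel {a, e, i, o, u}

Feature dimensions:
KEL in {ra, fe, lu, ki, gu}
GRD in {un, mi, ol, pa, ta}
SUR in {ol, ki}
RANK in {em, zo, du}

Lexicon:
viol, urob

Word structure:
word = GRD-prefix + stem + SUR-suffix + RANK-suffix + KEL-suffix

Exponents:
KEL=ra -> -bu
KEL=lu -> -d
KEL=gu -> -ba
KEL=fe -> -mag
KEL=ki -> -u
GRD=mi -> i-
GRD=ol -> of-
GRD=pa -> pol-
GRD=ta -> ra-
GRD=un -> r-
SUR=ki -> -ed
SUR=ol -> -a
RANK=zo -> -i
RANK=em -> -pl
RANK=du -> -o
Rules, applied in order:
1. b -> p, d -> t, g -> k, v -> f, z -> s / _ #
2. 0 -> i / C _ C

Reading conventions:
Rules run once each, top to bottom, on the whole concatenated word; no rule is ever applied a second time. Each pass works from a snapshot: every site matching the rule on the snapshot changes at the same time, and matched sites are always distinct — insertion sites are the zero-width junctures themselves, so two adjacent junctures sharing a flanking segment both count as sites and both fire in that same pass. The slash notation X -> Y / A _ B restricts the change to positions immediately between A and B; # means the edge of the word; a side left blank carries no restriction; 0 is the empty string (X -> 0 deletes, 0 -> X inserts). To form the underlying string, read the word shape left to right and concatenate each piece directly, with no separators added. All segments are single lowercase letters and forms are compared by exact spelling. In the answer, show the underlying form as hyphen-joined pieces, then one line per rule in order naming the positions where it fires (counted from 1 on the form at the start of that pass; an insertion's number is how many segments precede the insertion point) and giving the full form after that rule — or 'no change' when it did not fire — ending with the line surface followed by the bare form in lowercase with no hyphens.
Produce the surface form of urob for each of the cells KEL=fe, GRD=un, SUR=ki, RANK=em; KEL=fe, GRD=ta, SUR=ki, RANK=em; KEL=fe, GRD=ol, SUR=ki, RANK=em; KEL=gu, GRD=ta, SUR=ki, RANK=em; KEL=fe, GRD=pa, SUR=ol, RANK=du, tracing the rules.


cell KEL=fe, GRD=un, SUR=ki, RANK=em:
underlying: r-urob-ed-pl-mag
1. b -> p, d -> t, g -> k, v -> f, z -> s / _ #: fires at position(s) 12: rurobedplmak
2. 0 -> i / C _ C: inserts after position(s) 7, 8, 9: rurobedipilimak
surface: rurobedipilimak

cell KEL=fe, GRD=ta, SUR=ki, RANK=em:
underlying: ra-urob-ed-pl-mag
1. b -> p, d -> t, g -> k, v -> f, z -> s / _ #: fires at position(s) 13: raurobedplmak
2. 0 -> i / C _ C: inserts after position(s) 8, 9, 10: raurobedipilimak
surface: raurobedipilimak

cell KEL=fe, GRD=ol, SUR=ki, RANK=em:
underlying: of-urob-ed-pl-mag
1. b -> p, d -> t, g -> k, v -> f, z -> s / _ #: fires at position(s) 13: ofurobedplmak
2. 0 -> i / C _ C: inserts after position(s) 8, 9, 10: ofurobedipilimak
surface: ofurobedipilimak

cell KEL=gu, GRD=ta, SUR=ki, RANK=em:
underlying: ra-urob-ed-pl-ba
1. b -> p, d -> t, g -> k, v -> f, z -> s / _ #: no change
2. 0 -> i / C _ C: inserts after position(s) 8, 9, 10: raurobedipiliba
surface: raurobedipiliba

cell KEL=fe, GRD=pa, SUR=ol, RANK=du:
underlying: pol-urob-a-o-mag
1. b -> p, d -> t, g -> k, v -> f, z -> s / _ #: fires at position(s) 12: polurobaomak
2. 0 -> i / C _ C: no change
surface: polurobaomak


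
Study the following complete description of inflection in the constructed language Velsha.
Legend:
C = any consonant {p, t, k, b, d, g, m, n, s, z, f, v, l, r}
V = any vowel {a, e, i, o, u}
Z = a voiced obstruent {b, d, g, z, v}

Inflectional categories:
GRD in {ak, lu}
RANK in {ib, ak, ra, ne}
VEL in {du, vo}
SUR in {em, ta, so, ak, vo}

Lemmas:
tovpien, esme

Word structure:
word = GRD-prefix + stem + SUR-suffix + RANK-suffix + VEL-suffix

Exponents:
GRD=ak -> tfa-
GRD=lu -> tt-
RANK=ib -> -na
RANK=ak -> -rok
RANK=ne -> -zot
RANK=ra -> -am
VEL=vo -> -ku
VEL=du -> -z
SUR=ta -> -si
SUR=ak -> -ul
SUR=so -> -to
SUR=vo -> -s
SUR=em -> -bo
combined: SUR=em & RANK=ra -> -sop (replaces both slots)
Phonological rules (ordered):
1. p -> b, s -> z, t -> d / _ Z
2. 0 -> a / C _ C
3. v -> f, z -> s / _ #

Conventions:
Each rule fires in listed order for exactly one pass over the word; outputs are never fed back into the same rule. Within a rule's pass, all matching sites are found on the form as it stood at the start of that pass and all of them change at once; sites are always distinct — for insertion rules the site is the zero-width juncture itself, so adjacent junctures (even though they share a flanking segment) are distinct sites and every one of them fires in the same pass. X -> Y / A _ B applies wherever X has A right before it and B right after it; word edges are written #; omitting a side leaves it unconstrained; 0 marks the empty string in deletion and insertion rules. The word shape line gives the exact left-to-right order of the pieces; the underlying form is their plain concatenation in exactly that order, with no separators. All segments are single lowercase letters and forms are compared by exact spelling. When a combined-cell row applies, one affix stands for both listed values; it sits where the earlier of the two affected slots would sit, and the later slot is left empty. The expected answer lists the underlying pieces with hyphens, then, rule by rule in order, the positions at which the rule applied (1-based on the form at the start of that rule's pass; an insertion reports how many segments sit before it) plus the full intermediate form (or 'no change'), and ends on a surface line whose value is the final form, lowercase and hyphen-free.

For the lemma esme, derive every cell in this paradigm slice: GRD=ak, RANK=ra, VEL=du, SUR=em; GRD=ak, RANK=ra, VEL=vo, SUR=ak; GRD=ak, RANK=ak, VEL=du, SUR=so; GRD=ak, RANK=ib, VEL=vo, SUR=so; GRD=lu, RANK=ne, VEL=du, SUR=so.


cell GRD=ak, RANK=ra, VEL=du, SUR=em:
underlying: tfa-esme-sop-z
1. p -> b, s -> z, t -> d / _ Z: fires at position(s) 10: tfaesmesobz
2. 0 -> a / C _ C: inserts after position(s) 1, 5, 10: tafaesamesobaz
3. v -> f, z -> s / _ #: fires at position(s) 14: tafaesamesobas
surface: tafaesamesobas

cell GRD=ak, RANK=ra, VEL=vo, SUR=ak:
underlying: tfa-esme-ul-am-ku
1. p -> b, s -> z, t -> d / _ Z: no change
2. 0 -> a / C _ C: inserts after position(s) 1, 5, 11: tafaesameulamaku
3. v -> f, z -> s / _ #: no change
surface: tafaesameulamaku

cell GRD=ak, RANK=ak, VEL=du, SUR=so:
underlying: tfa-esme-to-rok-z
1. p -> b, s -> z, t -> d / _ Z: no change
2. 0 -> a / C _ C: inserts after position(s) 1, 5, 12: tafaesametorokaz
3. v -> f, z -> s / _ #: fires at position(s) 16: tafaesametorokas
surface: tafaesametorokas

cell GRD=ak, RANK=ib, VEL=vo, SUR=so:
underlying: tfa-esme-to-na-ku
1. p -> b, s -> z, t -> d / _ Z: no change
2. 0 -> a / C _ C: inserts after position(s) 1, 5: tafaesametonaku
3. v -> f, z -> s / _ #: no change
surface: tafaesametonaku

cell GRD=lu, RANK=ne, VEL=du, SUR=so:
underlying: tt-esme-to-zot-z
1. p -> b, s -> z, t -> d / _ Z: fires at position(s) 11: ttesmetozodz
2. 0 -> a / C _ C: inserts after position(s) 1, 4, 11: tatesametozodaz
3. v -> f, z -> s / _ #: fires at position(s) 15: tatesametozodas
surface: tatesametozodas


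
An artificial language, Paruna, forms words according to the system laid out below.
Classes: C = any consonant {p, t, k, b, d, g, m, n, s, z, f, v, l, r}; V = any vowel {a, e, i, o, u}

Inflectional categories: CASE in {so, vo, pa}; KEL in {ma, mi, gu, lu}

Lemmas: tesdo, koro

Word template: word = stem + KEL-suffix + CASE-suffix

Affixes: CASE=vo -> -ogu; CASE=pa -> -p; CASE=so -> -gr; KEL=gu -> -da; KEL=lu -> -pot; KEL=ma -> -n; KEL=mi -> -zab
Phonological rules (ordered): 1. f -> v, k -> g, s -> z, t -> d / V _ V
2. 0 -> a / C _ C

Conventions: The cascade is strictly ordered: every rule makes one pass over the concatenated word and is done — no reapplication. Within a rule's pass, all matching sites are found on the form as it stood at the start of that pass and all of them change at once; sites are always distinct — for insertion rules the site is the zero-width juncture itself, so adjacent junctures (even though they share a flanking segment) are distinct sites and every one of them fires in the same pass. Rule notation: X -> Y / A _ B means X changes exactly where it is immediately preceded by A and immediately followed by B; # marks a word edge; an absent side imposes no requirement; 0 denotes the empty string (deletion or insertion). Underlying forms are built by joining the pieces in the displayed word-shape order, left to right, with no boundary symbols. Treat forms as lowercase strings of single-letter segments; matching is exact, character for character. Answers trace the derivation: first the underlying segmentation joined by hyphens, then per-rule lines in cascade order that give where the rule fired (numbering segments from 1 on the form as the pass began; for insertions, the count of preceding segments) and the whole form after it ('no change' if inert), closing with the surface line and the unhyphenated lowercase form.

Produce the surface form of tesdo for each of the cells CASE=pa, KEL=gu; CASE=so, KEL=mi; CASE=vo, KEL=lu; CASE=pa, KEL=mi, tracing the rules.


cell CASE=pa, KEL=gu:
underlying: tesdo-da-p
1. f -> v, k -> g, s -> z, t -> d / V _ V: no change
2. 0 -> a / C _ C: inserts after position(s) 3: tesadodap
surface: tesadodap

cell CASE=so, KEL=mi:
underlying: tesdo-zab-gr
1. f -> v, k -> g, s -> z, t -> d / V _ V: no change
2. 0 -> a / C _ C: inserts after position(s) 3, 8, 9: tesadozabagar
surface: tesadozabagar

cell CASE=vo, KEL=lu:
underlying: tesdo-pot-ogu
1. f -> v, k -> g, s -> z, t -> d / V _ V: fires at position(s) 8: tesdopodogu
2. 0 -> a / C _ C: inserts after position(s) 3: tesadopodogu
surface: tesadopodogu

cell CASE=pa, KEL=mi:
underlying: tesdo-zab-p
1. f -> v, k -> g, s -> z, t -> d / V _ V: no change
2. 0 -> a / C _ C: inserts after position(s) 3, 8: tesadozabap
surface: tesadozabap


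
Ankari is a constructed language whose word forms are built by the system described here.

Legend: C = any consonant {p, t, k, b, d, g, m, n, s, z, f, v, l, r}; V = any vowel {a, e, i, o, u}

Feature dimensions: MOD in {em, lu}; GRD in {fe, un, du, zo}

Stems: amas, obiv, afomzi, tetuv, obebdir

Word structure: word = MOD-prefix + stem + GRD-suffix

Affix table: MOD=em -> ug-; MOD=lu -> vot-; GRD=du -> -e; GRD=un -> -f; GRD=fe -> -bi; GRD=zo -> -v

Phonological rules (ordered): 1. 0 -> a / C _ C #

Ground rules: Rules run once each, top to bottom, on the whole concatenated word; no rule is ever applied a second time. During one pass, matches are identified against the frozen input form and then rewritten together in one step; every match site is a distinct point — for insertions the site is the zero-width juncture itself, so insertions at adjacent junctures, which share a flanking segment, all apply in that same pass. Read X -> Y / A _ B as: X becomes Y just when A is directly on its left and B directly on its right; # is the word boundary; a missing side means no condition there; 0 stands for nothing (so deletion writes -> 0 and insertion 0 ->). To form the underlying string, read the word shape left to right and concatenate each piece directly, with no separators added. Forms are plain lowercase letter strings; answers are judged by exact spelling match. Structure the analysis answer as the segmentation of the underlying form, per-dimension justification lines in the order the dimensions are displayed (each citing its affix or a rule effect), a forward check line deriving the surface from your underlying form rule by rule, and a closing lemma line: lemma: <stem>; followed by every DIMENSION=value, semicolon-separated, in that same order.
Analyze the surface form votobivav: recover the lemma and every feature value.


underlying: vot-obiv-v
MOD=lu - signalled by the affix vot-
GRD=zo - signalled by the affix -v
check: votobivv -> votobivav
lemma: obiv; MOD=lu; GRD=zo


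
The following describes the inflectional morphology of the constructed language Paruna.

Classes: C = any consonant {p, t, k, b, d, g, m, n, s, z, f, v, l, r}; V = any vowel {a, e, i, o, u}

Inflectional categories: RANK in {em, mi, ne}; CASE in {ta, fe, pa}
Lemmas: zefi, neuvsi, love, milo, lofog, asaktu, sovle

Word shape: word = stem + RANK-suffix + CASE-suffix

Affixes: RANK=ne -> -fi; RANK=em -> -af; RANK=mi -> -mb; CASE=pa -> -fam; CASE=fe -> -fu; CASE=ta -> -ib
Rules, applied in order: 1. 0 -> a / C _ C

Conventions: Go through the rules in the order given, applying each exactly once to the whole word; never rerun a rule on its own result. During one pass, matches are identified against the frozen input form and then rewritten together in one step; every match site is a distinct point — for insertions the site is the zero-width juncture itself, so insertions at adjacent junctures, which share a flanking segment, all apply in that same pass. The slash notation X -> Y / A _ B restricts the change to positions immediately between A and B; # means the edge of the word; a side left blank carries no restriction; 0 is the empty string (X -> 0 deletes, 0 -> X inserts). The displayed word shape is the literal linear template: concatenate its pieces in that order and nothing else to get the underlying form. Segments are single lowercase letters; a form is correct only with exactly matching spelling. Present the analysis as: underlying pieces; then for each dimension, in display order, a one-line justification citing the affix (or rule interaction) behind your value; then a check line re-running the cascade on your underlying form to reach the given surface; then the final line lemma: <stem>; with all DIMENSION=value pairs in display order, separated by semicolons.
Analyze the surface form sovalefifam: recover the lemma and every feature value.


underlying: sovle-fi-fam
RANK=ne - signalled by the affix -fi
CASE=pa - signalled by the affix -fam
check: sovlefifam -> sovalefifam
lemma: sovle; RANK=ne; CASE=pa


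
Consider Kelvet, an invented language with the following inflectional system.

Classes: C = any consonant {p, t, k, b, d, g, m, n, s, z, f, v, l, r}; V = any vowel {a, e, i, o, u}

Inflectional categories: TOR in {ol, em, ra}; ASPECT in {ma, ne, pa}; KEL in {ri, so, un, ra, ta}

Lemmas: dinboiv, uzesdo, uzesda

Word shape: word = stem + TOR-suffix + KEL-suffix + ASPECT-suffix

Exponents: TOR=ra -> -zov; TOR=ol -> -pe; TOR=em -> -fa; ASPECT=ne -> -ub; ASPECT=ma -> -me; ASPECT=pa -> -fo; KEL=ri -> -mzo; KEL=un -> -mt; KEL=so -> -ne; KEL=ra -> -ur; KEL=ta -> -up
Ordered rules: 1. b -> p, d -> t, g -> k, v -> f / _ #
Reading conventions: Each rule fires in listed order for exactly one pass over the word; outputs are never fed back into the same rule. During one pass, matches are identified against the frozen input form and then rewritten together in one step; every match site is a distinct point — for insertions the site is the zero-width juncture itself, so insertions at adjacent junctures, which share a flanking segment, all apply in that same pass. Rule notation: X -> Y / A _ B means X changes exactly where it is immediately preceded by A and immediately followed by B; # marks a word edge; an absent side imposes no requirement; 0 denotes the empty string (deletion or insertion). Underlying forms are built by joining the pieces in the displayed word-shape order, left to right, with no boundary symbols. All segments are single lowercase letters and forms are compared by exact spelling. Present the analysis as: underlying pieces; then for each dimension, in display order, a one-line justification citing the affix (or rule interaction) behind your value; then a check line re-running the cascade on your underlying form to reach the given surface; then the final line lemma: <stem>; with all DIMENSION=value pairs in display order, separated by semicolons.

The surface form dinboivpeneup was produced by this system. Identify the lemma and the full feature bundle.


underlying: dinboiv-pe-ne-ub
TOR=ol - signalled by the affix -pe
ASPECT=ne - signalled by the affix -ub
KEL=so - signalled by the affix -ne
check: dinboivpeneub -> dinboivpeneup
lemma: dinboiv; TOR=ol; ASPECT=ne; KEL=so


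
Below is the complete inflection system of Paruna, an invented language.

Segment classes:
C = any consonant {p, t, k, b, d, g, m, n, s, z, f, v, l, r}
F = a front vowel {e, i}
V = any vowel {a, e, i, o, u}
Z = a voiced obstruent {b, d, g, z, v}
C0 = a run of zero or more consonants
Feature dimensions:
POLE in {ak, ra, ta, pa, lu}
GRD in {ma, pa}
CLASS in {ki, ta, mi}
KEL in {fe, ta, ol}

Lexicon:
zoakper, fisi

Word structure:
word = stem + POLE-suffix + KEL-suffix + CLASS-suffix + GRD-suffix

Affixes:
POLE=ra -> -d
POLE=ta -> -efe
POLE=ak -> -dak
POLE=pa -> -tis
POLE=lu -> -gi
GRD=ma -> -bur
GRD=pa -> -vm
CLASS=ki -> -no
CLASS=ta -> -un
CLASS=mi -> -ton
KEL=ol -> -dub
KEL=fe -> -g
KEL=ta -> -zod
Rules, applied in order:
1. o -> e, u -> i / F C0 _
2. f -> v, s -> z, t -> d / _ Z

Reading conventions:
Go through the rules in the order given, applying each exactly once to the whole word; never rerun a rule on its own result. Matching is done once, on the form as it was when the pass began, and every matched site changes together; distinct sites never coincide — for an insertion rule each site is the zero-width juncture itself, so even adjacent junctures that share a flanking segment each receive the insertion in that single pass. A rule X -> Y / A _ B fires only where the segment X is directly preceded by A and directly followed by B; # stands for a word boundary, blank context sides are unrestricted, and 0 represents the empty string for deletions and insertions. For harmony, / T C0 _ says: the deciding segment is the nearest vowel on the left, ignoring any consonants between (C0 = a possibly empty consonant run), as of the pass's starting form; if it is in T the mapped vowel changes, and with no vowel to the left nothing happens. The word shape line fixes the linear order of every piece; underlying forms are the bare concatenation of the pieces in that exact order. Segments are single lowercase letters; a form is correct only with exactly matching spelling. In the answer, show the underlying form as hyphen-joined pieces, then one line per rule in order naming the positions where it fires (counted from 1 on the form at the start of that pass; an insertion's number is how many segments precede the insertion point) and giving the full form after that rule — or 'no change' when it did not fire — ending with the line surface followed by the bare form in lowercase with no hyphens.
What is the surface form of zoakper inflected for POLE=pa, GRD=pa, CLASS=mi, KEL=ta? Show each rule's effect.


underlying: zoakper-tis-zod-ton-vm
1. o -> e, u -> i / F C0 _: fires at position(s) 12: zoakpertiszedtonvm
2. f -> v, s -> z, t -> d / _ Z: fires at position(s) 10: zoakpertizzedtonvm
surface: zoakpertizzedtonvm


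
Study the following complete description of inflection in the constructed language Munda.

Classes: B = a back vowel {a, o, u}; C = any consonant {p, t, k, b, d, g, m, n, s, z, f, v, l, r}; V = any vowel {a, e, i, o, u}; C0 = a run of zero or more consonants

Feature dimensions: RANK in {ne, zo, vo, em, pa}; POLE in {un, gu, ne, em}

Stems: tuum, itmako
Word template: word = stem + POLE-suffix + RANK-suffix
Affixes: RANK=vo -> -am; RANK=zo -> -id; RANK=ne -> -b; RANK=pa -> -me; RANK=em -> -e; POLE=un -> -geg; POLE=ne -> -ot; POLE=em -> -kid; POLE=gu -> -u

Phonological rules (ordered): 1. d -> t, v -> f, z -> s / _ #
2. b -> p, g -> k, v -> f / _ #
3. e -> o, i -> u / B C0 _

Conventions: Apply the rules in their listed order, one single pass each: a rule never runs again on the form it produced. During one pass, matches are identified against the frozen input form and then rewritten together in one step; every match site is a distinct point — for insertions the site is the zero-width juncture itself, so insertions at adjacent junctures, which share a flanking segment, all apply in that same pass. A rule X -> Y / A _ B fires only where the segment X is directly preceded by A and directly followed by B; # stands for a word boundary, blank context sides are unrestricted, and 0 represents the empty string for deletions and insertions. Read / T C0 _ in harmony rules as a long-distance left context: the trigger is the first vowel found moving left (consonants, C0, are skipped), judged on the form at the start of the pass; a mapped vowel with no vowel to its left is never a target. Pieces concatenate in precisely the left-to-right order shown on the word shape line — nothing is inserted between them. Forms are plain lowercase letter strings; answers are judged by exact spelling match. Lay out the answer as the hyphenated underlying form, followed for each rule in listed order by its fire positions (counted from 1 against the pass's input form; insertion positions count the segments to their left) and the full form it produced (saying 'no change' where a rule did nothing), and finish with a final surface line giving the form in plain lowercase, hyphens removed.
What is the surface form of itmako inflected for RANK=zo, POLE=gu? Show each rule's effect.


underlying: itmako-u-id
1. d -> t, v -> f, z -> s / _ #: fires at position(s) 9: itmakouit
2. b -> p, g -> k, v -> f / _ #: no change
3. e -> o, i -> u / B C0 _: fires at position(s) 8: itmakouut
surface: itmakouut


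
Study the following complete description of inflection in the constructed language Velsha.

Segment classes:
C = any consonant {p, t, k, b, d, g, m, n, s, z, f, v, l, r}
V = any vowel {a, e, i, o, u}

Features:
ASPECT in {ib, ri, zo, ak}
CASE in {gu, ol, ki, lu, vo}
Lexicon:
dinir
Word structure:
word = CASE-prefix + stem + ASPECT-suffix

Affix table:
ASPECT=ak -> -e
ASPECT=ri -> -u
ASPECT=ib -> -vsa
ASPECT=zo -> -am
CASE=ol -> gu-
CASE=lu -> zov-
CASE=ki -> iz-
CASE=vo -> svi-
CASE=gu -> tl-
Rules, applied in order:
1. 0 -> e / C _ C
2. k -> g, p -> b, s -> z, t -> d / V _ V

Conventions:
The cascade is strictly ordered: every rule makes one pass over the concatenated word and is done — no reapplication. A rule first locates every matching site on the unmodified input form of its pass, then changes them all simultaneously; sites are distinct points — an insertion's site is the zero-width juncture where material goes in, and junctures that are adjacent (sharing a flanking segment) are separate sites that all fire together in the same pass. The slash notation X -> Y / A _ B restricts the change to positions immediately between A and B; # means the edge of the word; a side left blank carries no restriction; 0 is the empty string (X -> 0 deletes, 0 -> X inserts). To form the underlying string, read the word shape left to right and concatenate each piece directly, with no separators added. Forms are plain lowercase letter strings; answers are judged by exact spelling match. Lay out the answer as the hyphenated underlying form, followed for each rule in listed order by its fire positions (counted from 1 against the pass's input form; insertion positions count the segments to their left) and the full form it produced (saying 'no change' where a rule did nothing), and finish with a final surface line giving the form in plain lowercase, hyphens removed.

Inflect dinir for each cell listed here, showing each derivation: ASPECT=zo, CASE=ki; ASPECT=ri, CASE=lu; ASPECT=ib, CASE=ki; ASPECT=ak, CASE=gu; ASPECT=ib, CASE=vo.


cell ASPECT=zo, CASE=ki:
underlying: iz-dinir-am
1. 0 -> e / C _ C: inserts after position(s) 2: izediniram
2. k -> g, p -> b, s -> z, t -> d / V _ V: no change
surface: izediniram

cell ASPECT=ri, CASE=lu:
underlying: zov-dinir-u
1. 0 -> e / C _ C: inserts after position(s) 3: zovediniru
2. k -> g, p -> b, s -> z, t -> d / V _ V: no change
surface: zovediniru

cell ASPECT=ib, CASE=ki:
underlying: iz-dinir-vsa
1. 0 -> e / C _ C: inserts after position(s) 2, 7, 8: izedinirevesa
2. k -> g, p -> b, s -> z, t -> d / V _ V: fires at position(s) 12: izedinireveza
surface: izedinireveza

cell ASPECT=ak, CASE=gu:
underlying: tl-dinir-e
1. 0 -> e / C _ C: inserts after position(s) 1, 2: teledinire
2. k -> g, p -> b, s -> z, t -> d / V _ V: no change
surface: teledinire

cell ASPECT=ib, CASE=vo:
underlying: svi-dinir-vsa
1. 0 -> e / C _ C: inserts after position(s) 1, 8, 9: sevidinirevesa
2. k -> g, p -> b, s -> z, t -> d / V _ V: fires at position(s) 13: sevidinireveza
surface: sevidinireveza


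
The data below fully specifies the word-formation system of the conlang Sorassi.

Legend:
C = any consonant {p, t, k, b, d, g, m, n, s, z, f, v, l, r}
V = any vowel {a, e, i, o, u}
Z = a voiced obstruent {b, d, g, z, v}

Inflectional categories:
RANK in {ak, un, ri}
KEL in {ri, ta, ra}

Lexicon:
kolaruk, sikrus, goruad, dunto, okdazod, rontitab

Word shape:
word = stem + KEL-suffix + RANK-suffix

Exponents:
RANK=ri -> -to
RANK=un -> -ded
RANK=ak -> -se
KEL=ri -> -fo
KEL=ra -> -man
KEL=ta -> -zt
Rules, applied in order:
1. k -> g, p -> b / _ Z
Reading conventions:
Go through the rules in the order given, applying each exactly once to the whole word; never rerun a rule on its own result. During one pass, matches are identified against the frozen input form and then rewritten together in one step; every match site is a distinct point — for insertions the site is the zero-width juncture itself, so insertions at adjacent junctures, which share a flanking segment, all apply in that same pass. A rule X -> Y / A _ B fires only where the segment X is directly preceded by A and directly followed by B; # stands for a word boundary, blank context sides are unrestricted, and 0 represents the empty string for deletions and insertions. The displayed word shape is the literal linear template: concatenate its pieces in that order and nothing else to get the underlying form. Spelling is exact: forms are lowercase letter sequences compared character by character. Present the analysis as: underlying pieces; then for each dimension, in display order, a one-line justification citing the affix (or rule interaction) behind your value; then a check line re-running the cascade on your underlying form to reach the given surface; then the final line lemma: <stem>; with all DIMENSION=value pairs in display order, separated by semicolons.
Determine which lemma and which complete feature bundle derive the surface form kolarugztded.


underlying: kolaruk-zt-ded
RANK=un - signalled by the affix -ded
KEL=ta - signalled by the affix -zt
check: kolarukztded -> kolarugztded
lemma: kolaruk; RANK=un; KEL=ta


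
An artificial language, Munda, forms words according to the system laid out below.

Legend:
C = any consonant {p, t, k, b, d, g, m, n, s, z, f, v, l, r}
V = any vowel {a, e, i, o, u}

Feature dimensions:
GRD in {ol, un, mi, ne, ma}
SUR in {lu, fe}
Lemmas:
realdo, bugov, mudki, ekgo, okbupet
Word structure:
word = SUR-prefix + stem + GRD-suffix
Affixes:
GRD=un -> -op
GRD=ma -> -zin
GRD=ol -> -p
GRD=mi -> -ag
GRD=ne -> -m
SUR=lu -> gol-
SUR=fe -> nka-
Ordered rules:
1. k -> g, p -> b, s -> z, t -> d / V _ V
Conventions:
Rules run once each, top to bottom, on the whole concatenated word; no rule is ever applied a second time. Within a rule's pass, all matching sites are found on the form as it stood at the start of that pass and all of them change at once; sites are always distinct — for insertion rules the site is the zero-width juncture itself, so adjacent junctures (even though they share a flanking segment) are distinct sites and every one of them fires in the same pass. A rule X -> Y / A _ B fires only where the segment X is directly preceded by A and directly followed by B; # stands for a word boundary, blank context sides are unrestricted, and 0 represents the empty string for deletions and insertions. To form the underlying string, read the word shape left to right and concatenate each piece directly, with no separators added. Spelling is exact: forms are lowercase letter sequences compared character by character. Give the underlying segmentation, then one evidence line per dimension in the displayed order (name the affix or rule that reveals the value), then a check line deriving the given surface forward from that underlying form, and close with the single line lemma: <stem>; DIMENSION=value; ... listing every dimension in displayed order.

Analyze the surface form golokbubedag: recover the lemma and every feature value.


underlying: gol-okbupet-ag
GRD=mi - signalled by the affix -ag
SUR=lu - signalled by the affix gol-
check: golokbupetag -> golokbubedag
lemma: okbupet; GRD=mi; SUR=lu


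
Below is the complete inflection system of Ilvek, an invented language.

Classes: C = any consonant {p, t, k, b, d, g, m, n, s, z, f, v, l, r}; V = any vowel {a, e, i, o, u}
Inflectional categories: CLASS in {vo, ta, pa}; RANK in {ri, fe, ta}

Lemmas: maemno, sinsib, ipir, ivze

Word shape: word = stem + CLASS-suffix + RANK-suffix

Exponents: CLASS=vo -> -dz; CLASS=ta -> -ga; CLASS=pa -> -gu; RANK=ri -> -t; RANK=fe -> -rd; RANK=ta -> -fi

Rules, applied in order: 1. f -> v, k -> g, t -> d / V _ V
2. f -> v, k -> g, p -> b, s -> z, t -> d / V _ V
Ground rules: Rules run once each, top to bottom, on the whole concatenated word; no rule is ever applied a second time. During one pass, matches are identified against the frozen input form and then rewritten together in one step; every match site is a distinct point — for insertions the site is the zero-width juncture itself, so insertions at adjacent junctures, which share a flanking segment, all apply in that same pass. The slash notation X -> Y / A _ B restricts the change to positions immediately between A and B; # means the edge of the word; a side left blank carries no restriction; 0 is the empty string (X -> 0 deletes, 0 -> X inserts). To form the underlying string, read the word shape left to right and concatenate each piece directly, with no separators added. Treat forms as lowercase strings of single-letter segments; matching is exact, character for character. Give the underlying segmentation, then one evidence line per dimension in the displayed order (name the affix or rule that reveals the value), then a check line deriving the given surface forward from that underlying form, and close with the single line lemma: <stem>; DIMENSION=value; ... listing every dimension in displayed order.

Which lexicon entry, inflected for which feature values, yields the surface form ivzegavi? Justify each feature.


underlying: ivze-ga-fi
CLASS=ta - signalled by the affix -ga
RANK=ta - signalled by the affix -fi
check: ivzegafi -> ivzegavi -> ivzegavi
lemma: ivze; CLASS=ta; RANK=ta


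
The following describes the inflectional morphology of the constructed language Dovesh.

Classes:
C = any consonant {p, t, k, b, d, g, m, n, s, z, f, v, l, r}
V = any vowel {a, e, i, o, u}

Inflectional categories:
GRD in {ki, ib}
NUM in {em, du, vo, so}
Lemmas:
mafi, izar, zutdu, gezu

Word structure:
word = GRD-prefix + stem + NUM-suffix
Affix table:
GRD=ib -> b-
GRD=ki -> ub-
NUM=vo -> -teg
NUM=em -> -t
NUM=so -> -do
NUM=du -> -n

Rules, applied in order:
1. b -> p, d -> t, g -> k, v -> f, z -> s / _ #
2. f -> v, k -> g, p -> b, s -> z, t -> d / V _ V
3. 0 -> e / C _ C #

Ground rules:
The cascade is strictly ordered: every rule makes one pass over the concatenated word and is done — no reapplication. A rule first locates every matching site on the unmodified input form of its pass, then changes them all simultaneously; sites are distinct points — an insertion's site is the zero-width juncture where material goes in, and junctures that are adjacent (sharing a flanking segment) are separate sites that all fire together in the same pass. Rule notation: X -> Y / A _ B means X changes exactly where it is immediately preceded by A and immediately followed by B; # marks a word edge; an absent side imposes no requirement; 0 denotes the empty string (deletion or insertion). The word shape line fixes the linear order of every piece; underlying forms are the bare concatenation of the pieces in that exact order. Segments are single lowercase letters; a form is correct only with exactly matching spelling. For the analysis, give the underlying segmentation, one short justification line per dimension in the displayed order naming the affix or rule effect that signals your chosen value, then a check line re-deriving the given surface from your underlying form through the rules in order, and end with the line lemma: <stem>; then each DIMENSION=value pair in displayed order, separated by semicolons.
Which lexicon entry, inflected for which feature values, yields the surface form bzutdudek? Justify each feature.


underlying: b-zutdu-teg
GRD=ib - signalled by the affix b-
NUM=vo - signalled by the affix -teg
check: bzutduteg -> bzutdutek -> bzutdudek -> bzutdudek
lemma: zutdu; GRD=ib; NUM=vo


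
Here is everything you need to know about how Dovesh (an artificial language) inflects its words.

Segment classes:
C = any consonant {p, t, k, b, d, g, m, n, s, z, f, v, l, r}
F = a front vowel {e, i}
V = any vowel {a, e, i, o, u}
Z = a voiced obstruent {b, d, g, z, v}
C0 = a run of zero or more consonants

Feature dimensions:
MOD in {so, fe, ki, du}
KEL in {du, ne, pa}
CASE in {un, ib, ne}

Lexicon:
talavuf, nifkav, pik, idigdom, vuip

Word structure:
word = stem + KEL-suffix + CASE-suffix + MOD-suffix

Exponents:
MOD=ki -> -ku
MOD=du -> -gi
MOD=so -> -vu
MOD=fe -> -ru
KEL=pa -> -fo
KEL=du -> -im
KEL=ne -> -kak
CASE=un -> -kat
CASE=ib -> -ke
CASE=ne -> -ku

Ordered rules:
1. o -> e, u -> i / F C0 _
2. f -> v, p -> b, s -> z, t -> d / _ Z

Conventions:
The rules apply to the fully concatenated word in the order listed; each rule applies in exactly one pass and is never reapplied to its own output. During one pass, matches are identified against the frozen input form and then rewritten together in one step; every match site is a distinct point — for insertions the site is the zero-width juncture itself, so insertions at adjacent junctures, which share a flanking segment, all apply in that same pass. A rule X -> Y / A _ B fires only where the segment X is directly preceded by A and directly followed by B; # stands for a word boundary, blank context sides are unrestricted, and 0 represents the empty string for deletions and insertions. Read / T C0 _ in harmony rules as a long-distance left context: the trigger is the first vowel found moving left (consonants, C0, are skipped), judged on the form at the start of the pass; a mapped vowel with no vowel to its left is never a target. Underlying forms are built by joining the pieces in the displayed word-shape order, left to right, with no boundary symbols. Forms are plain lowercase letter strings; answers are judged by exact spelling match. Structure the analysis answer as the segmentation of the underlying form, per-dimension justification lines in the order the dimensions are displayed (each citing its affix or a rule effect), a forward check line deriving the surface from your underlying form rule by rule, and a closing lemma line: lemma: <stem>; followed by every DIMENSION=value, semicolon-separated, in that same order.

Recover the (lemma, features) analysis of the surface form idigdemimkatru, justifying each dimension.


underlying: idigdom-im-kat-ru
MOD=fe - signalled by the affix -ru
KEL=du - signalled by the affix -im
CASE=un - signalled by the affix -kat
check: idigdomimkatru -> idigdemimkatru -> idigdemimkatru
lemma: idigdom; MOD=fe; KEL=du; CASE=un


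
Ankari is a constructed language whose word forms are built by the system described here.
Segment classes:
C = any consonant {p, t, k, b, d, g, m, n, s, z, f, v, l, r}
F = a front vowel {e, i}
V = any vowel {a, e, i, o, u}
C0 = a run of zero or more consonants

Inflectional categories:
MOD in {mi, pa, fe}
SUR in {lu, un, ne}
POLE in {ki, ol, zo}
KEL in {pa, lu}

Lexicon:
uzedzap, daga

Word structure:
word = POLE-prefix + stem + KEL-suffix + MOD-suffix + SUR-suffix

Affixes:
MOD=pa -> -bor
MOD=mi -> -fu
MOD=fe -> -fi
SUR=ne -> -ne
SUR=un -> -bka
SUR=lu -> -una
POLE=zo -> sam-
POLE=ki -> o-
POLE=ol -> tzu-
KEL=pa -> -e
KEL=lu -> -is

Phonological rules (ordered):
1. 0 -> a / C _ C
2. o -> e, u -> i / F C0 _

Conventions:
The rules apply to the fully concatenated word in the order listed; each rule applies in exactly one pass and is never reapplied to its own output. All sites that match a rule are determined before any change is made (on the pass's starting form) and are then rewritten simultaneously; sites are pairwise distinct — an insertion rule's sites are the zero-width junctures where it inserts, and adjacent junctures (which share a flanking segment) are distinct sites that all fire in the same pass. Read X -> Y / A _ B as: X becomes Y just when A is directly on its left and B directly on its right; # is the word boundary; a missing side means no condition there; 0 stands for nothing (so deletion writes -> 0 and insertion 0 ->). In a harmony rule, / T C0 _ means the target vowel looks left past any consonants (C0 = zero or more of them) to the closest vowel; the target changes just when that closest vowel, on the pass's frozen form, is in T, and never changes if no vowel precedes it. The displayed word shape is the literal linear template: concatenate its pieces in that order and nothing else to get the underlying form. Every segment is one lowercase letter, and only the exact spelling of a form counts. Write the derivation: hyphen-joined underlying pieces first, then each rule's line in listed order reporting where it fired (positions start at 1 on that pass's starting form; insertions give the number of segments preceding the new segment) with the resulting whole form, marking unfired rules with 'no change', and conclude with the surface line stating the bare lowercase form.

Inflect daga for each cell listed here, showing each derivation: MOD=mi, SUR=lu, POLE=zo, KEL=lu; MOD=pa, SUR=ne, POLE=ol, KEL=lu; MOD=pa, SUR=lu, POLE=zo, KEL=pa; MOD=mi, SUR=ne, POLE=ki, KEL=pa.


cell MOD=mi, SUR=lu, POLE=zo, KEL=lu:
underlying: sam-daga-is-fu-una
1. 0 -> a / C _ C: inserts after position(s) 3, 9: samadagaisafuuna
2. o -> e, u -> i / F C0 _: no change
surface: samadagaisafuuna

cell MOD=pa, SUR=ne, POLE=ol, KEL=lu:
underlying: tzu-daga-is-bor-ne
1. 0 -> a / C _ C: inserts after position(s) 1, 9, 12: tazudagaisaborane
2. o -> e, u -> i / F C0 _: no change
surface: tazudagaisaborane

cell MOD=pa, SUR=lu, POLE=zo, KEL=pa:
underlying: sam-daga-e-bor-una
1. 0 -> a / C _ C: inserts after position(s) 3: samadagaeboruna
2. o -> e, u -> i / F C0 _: fires at position(s) 11: samadagaeberuna
surface: samadagaeberuna

cell MOD=mi, SUR=ne, POLE=ki, KEL=pa:
underlying: o-daga-e-fu-ne
1. 0 -> a / C _ C: no change
2. o -> e, u -> i / F C0 _: fires at position(s) 8: odagaefine
surface: odagaefine
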